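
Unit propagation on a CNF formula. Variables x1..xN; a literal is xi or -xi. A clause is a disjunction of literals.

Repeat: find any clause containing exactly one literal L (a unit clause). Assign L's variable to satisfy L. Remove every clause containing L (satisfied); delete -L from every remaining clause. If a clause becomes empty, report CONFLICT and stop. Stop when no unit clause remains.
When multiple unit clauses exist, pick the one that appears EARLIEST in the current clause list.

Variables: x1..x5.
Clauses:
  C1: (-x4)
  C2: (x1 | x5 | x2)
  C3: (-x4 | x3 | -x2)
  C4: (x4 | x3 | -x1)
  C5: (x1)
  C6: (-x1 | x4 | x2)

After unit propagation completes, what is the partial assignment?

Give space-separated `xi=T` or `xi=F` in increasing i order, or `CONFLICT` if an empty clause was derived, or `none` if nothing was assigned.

unit clause [-4] forces x4=F; simplify:
  drop 4 from [4, 3, -1] -> [3, -1]
  drop 4 from [-1, 4, 2] -> [-1, 2]
  satisfied 2 clause(s); 4 remain; assigned so far: [4]
unit clause [1] forces x1=T; simplify:
  drop -1 from [3, -1] -> [3]
  drop -1 from [-1, 2] -> [2]
  satisfied 2 clause(s); 2 remain; assigned so far: [1, 4]
unit clause [3] forces x3=T; simplify:
  satisfied 1 clause(s); 1 remain; assigned so far: [1, 3, 4]
unit clause [2] forces x2=T; simplify:
  satisfied 1 clause(s); 0 remain; assigned so far: [1, 2, 3, 4]

Answer: x1=T x2=T x3=T x4=F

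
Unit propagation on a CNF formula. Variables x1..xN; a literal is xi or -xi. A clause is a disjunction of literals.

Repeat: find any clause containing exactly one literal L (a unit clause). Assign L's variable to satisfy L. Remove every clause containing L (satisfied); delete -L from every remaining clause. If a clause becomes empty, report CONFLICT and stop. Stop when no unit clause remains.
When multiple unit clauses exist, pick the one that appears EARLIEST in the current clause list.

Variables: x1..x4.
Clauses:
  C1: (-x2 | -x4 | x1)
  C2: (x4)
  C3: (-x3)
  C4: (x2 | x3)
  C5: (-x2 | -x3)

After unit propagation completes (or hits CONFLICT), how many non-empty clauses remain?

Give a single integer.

Answer: 0

Derivation:
unit clause [4] forces x4=T; simplify:
  drop -4 from [-2, -4, 1] -> [-2, 1]
  satisfied 1 clause(s); 4 remain; assigned so far: [4]
unit clause [-3] forces x3=F; simplify:
  drop 3 from [2, 3] -> [2]
  satisfied 2 clause(s); 2 remain; assigned so far: [3, 4]
unit clause [2] forces x2=T; simplify:
  drop -2 from [-2, 1] -> [1]
  satisfied 1 clause(s); 1 remain; assigned so far: [2, 3, 4]
unit clause [1] forces x1=T; simplify:
  satisfied 1 clause(s); 0 remain; assigned so far: [1, 2, 3, 4]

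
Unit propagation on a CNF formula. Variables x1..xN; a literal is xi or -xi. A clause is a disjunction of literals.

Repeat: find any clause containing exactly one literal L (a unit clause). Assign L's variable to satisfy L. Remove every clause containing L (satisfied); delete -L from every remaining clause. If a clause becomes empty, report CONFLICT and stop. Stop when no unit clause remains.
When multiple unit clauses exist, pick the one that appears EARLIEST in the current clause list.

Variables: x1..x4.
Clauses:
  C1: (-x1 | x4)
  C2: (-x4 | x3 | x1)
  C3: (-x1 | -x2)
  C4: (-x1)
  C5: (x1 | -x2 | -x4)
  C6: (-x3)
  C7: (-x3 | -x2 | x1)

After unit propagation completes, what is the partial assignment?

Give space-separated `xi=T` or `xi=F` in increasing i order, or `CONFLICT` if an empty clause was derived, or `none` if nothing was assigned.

unit clause [-1] forces x1=F; simplify:
  drop 1 from [-4, 3, 1] -> [-4, 3]
  drop 1 from [1, -2, -4] -> [-2, -4]
  drop 1 from [-3, -2, 1] -> [-3, -2]
  satisfied 3 clause(s); 4 remain; assigned so far: [1]
unit clause [-3] forces x3=F; simplify:
  drop 3 from [-4, 3] -> [-4]
  satisfied 2 clause(s); 2 remain; assigned so far: [1, 3]
unit clause [-4] forces x4=F; simplify:
  satisfied 2 clause(s); 0 remain; assigned so far: [1, 3, 4]

Answer: x1=F x3=F x4=F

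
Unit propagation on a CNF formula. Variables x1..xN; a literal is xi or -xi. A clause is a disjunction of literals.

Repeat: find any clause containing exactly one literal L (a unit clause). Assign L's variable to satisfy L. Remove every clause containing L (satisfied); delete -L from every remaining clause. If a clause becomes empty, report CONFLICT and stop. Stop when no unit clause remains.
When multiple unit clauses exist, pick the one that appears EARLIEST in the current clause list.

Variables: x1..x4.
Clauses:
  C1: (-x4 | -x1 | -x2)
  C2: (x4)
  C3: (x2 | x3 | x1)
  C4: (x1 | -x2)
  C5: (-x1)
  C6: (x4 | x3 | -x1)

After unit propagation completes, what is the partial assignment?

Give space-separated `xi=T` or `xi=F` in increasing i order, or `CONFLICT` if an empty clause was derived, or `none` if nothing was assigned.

unit clause [4] forces x4=T; simplify:
  drop -4 from [-4, -1, -2] -> [-1, -2]
  satisfied 2 clause(s); 4 remain; assigned so far: [4]
unit clause [-1] forces x1=F; simplify:
  drop 1 from [2, 3, 1] -> [2, 3]
  drop 1 from [1, -2] -> [-2]
  satisfied 2 clause(s); 2 remain; assigned so far: [1, 4]
unit clause [-2] forces x2=F; simplify:
  drop 2 from [2, 3] -> [3]
  satisfied 1 clause(s); 1 remain; assigned so far: [1, 2, 4]
unit clause [3] forces x3=T; simplify:
  satisfied 1 clause(s); 0 remain; assigned so far: [1, 2, 3, 4]

Answer: x1=F x2=F x3=T x4=T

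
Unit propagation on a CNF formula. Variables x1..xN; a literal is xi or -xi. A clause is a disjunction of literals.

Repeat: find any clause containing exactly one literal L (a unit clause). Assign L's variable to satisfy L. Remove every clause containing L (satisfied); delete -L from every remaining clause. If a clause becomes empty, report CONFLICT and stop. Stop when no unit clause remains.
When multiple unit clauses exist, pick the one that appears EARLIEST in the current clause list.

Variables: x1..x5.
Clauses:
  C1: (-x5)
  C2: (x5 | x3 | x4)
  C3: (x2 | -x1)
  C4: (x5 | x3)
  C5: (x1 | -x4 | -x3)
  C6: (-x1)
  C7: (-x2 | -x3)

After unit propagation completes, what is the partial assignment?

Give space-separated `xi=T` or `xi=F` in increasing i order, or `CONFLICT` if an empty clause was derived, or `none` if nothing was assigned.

unit clause [-5] forces x5=F; simplify:
  drop 5 from [5, 3, 4] -> [3, 4]
  drop 5 from [5, 3] -> [3]
  satisfied 1 clause(s); 6 remain; assigned so far: [5]
unit clause [3] forces x3=T; simplify:
  drop -3 from [1, -4, -3] -> [1, -4]
  drop -3 from [-2, -3] -> [-2]
  satisfied 2 clause(s); 4 remain; assigned so far: [3, 5]
unit clause [-1] forces x1=F; simplify:
  drop 1 from [1, -4] -> [-4]
  satisfied 2 clause(s); 2 remain; assigned so far: [1, 3, 5]
unit clause [-4] forces x4=F; simplify:
  satisfied 1 clause(s); 1 remain; assigned so far: [1, 3, 4, 5]
unit clause [-2] forces x2=F; simplify:
  satisfied 1 clause(s); 0 remain; assigned so far: [1, 2, 3, 4, 5]

Answer: x1=F x2=F x3=T x4=F x5=F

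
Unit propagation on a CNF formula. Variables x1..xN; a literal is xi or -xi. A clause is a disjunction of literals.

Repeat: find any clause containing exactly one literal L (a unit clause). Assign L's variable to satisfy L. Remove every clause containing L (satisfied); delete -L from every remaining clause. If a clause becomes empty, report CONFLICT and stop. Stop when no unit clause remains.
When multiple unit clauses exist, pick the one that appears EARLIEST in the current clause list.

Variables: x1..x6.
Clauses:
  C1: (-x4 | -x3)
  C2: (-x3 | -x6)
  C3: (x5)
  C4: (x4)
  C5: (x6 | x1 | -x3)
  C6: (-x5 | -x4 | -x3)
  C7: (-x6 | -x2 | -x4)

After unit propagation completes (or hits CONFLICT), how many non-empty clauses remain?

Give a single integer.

unit clause [5] forces x5=T; simplify:
  drop -5 from [-5, -4, -3] -> [-4, -3]
  satisfied 1 clause(s); 6 remain; assigned so far: [5]
unit clause [4] forces x4=T; simplify:
  drop -4 from [-4, -3] -> [-3]
  drop -4 from [-4, -3] -> [-3]
  drop -4 from [-6, -2, -4] -> [-6, -2]
  satisfied 1 clause(s); 5 remain; assigned so far: [4, 5]
unit clause [-3] forces x3=F; simplify:
  satisfied 4 clause(s); 1 remain; assigned so far: [3, 4, 5]

Answer: 1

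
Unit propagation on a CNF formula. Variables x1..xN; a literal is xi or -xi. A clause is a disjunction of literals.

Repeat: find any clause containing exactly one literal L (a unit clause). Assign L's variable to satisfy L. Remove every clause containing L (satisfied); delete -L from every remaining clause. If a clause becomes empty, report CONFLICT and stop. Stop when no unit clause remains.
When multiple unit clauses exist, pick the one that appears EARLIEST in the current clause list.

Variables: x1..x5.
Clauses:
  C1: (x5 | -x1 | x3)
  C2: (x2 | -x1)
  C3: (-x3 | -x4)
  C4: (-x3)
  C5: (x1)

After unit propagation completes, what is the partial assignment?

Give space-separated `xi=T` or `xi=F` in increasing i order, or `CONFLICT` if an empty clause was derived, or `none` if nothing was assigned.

Answer: x1=T x2=T x3=F x5=T

Derivation:
unit clause [-3] forces x3=F; simplify:
  drop 3 from [5, -1, 3] -> [5, -1]
  satisfied 2 clause(s); 3 remain; assigned so far: [3]
unit clause [1] forces x1=T; simplify:
  drop -1 from [5, -1] -> [5]
  drop -1 from [2, -1] -> [2]
  satisfied 1 clause(s); 2 remain; assigned so far: [1, 3]
unit clause [5] forces x5=T; simplify:
  satisfied 1 clause(s); 1 remain; assigned so far: [1, 3, 5]
unit clause [2] forces x2=T; simplify:
  satisfied 1 clause(s); 0 remain; assigned so far: [1, 2, 3, 5]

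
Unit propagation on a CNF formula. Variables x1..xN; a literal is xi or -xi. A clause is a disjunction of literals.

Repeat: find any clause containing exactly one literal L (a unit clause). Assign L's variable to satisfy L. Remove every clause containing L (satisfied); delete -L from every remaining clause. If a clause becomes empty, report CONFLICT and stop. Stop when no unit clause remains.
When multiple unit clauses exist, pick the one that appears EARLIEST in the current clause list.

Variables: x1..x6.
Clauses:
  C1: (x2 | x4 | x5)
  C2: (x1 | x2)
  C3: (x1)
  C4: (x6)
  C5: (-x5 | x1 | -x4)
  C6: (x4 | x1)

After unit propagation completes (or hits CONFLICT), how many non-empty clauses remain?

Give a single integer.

unit clause [1] forces x1=T; simplify:
  satisfied 4 clause(s); 2 remain; assigned so far: [1]
unit clause [6] forces x6=T; simplify:
  satisfied 1 clause(s); 1 remain; assigned so far: [1, 6]

Answer: 1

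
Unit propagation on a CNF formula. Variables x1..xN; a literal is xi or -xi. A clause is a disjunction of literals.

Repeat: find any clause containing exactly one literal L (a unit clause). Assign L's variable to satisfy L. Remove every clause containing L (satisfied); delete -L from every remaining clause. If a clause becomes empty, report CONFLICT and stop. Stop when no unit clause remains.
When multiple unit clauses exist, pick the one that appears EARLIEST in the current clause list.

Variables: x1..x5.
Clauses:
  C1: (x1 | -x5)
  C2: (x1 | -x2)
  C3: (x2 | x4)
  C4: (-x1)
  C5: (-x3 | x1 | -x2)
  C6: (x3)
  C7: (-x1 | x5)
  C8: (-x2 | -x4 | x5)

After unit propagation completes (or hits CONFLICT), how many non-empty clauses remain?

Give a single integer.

unit clause [-1] forces x1=F; simplify:
  drop 1 from [1, -5] -> [-5]
  drop 1 from [1, -2] -> [-2]
  drop 1 from [-3, 1, -2] -> [-3, -2]
  satisfied 2 clause(s); 6 remain; assigned so far: [1]
unit clause [-5] forces x5=F; simplify:
  drop 5 from [-2, -4, 5] -> [-2, -4]
  satisfied 1 clause(s); 5 remain; assigned so far: [1, 5]
unit clause [-2] forces x2=F; simplify:
  drop 2 from [2, 4] -> [4]
  satisfied 3 clause(s); 2 remain; assigned so far: [1, 2, 5]
unit clause [4] forces x4=T; simplify:
  satisfied 1 clause(s); 1 remain; assigned so far: [1, 2, 4, 5]
unit clause [3] forces x3=T; simplify:
  satisfied 1 clause(s); 0 remain; assigned so far: [1, 2, 3, 4, 5]

Answer: 0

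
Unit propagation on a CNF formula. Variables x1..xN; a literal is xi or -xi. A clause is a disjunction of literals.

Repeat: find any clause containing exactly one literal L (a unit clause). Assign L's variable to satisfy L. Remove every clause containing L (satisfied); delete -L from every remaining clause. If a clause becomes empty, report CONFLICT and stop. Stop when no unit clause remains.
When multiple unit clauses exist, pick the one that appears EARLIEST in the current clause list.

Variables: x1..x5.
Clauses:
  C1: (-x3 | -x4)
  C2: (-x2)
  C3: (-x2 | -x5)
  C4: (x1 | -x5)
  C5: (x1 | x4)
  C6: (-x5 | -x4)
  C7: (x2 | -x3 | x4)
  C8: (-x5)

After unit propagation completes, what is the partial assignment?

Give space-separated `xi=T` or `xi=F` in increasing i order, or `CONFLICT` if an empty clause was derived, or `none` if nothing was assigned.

Answer: x2=F x5=F

Derivation:
unit clause [-2] forces x2=F; simplify:
  drop 2 from [2, -3, 4] -> [-3, 4]
  satisfied 2 clause(s); 6 remain; assigned so far: [2]
unit clause [-5] forces x5=F; simplify:
  satisfied 3 clause(s); 3 remain; assigned so far: [2, 5]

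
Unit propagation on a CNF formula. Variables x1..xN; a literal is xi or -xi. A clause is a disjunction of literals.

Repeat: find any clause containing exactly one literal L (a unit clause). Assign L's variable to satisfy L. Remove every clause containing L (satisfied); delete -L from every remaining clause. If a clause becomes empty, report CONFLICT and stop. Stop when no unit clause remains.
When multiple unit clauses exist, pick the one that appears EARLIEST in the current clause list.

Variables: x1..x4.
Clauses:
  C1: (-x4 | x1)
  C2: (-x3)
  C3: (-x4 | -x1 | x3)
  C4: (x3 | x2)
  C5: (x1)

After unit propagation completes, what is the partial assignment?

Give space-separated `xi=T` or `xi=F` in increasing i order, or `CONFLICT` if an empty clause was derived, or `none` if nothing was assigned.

Answer: x1=T x2=T x3=F x4=F

Derivation:
unit clause [-3] forces x3=F; simplify:
  drop 3 from [-4, -1, 3] -> [-4, -1]
  drop 3 from [3, 2] -> [2]
  satisfied 1 clause(s); 4 remain; assigned so far: [3]
unit clause [2] forces x2=T; simplify:
  satisfied 1 clause(s); 3 remain; assigned so far: [2, 3]
unit clause [1] forces x1=T; simplify:
  drop -1 from [-4, -1] -> [-4]
  satisfied 2 clause(s); 1 remain; assigned so far: [1, 2, 3]
unit clause [-4] forces x4=F; simplify:
  satisfied 1 clause(s); 0 remain; assigned so far: [1, 2, 3, 4]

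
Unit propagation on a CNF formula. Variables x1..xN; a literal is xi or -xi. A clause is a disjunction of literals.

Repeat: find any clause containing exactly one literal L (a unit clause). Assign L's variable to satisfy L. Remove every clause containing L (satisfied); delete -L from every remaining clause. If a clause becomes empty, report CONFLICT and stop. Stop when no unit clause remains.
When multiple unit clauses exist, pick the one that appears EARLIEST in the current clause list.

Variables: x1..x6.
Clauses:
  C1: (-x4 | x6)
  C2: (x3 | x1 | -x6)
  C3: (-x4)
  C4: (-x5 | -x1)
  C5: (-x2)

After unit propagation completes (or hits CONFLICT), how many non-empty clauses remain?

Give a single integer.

Answer: 2

Derivation:
unit clause [-4] forces x4=F; simplify:
  satisfied 2 clause(s); 3 remain; assigned so far: [4]
unit clause [-2] forces x2=F; simplify:
  satisfied 1 clause(s); 2 remain; assigned so far: [2, 4]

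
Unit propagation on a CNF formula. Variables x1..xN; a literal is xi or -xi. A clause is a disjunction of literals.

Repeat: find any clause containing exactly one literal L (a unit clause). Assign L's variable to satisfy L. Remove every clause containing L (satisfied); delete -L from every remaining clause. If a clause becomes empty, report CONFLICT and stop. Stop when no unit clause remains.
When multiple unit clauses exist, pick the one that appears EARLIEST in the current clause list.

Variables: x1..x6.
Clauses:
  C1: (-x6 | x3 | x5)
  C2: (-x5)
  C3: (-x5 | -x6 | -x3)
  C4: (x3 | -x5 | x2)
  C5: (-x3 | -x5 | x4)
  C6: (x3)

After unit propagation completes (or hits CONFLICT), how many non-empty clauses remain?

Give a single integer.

Answer: 0

Derivation:
unit clause [-5] forces x5=F; simplify:
  drop 5 from [-6, 3, 5] -> [-6, 3]
  satisfied 4 clause(s); 2 remain; assigned so far: [5]
unit clause [3] forces x3=T; simplify:
  satisfied 2 clause(s); 0 remain; assigned so far: [3, 5]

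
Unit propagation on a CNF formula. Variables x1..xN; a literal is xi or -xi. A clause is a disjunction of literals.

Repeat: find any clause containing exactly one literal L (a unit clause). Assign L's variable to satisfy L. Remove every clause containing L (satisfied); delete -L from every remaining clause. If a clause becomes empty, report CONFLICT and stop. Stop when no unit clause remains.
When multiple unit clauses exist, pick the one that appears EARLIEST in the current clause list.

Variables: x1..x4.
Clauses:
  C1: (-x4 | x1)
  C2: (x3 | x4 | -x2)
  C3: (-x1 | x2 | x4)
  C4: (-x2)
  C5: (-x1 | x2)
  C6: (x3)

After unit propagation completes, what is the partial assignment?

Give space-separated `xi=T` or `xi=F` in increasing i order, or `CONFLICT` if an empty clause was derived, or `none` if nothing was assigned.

unit clause [-2] forces x2=F; simplify:
  drop 2 from [-1, 2, 4] -> [-1, 4]
  drop 2 from [-1, 2] -> [-1]
  satisfied 2 clause(s); 4 remain; assigned so far: [2]
unit clause [-1] forces x1=F; simplify:
  drop 1 from [-4, 1] -> [-4]
  satisfied 2 clause(s); 2 remain; assigned so far: [1, 2]
unit clause [-4] forces x4=F; simplify:
  satisfied 1 clause(s); 1 remain; assigned so far: [1, 2, 4]
unit clause [3] forces x3=T; simplify:
  satisfied 1 clause(s); 0 remain; assigned so far: [1, 2, 3, 4]

Answer: x1=F x2=F x3=T x4=F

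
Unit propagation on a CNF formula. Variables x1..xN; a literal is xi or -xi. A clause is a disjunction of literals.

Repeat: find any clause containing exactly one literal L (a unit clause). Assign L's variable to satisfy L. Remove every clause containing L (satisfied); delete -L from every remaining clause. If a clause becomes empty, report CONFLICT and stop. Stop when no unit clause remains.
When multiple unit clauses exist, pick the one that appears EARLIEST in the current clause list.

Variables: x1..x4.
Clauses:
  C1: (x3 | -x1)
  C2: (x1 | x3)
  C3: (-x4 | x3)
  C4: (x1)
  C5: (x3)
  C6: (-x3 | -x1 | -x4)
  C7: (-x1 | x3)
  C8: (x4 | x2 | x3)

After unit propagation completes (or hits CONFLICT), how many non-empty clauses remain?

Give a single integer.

Answer: 0

Derivation:
unit clause [1] forces x1=T; simplify:
  drop -1 from [3, -1] -> [3]
  drop -1 from [-3, -1, -4] -> [-3, -4]
  drop -1 from [-1, 3] -> [3]
  satisfied 2 clause(s); 6 remain; assigned so far: [1]
unit clause [3] forces x3=T; simplify:
  drop -3 from [-3, -4] -> [-4]
  satisfied 5 clause(s); 1 remain; assigned so far: [1, 3]
unit clause [-4] forces x4=F; simplify:
  satisfied 1 clause(s); 0 remain; assigned so far: [1, 3, 4]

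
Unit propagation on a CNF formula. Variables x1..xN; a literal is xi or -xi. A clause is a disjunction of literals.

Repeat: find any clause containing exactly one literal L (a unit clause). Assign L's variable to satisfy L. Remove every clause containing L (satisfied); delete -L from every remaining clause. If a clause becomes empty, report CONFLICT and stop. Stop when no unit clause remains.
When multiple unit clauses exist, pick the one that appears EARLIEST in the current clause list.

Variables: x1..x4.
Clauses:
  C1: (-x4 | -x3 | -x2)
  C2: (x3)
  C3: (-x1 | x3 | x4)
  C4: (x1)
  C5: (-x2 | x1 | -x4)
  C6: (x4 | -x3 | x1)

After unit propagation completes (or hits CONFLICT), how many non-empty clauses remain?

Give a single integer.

Answer: 1

Derivation:
unit clause [3] forces x3=T; simplify:
  drop -3 from [-4, -3, -2] -> [-4, -2]
  drop -3 from [4, -3, 1] -> [4, 1]
  satisfied 2 clause(s); 4 remain; assigned so far: [3]
unit clause [1] forces x1=T; simplify:
  satisfied 3 clause(s); 1 remain; assigned so far: [1, 3]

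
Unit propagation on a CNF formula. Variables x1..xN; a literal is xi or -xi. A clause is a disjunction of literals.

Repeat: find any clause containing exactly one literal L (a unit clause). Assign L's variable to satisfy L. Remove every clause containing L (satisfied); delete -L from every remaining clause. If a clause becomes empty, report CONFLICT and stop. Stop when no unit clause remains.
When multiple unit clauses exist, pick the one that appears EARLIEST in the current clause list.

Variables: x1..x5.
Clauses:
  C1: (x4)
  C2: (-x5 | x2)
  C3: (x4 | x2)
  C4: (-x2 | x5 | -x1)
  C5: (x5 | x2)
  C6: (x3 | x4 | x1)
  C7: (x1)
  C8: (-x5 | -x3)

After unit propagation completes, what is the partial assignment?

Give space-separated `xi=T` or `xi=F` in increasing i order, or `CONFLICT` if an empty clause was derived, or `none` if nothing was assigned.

Answer: x1=T x4=T

Derivation:
unit clause [4] forces x4=T; simplify:
  satisfied 3 clause(s); 5 remain; assigned so far: [4]
unit clause [1] forces x1=T; simplify:
  drop -1 from [-2, 5, -1] -> [-2, 5]
  satisfied 1 clause(s); 4 remain; assigned so far: [1, 4]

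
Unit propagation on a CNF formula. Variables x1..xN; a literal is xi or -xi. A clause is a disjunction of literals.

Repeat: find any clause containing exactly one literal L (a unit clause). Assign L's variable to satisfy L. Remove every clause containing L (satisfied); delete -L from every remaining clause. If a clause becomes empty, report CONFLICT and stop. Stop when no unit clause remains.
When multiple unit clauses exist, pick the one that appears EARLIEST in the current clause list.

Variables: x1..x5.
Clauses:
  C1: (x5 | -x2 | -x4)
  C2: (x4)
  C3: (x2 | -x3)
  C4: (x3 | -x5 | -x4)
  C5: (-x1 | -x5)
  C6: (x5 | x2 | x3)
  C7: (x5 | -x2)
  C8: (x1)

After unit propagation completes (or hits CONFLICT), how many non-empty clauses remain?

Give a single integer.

Answer: 0

Derivation:
unit clause [4] forces x4=T; simplify:
  drop -4 from [5, -2, -4] -> [5, -2]
  drop -4 from [3, -5, -4] -> [3, -5]
  satisfied 1 clause(s); 7 remain; assigned so far: [4]
unit clause [1] forces x1=T; simplify:
  drop -1 from [-1, -5] -> [-5]
  satisfied 1 clause(s); 6 remain; assigned so far: [1, 4]
unit clause [-5] forces x5=F; simplify:
  drop 5 from [5, -2] -> [-2]
  drop 5 from [5, 2, 3] -> [2, 3]
  drop 5 from [5, -2] -> [-2]
  satisfied 2 clause(s); 4 remain; assigned so far: [1, 4, 5]
unit clause [-2] forces x2=F; simplify:
  drop 2 from [2, -3] -> [-3]
  drop 2 from [2, 3] -> [3]
  satisfied 2 clause(s); 2 remain; assigned so far: [1, 2, 4, 5]
unit clause [-3] forces x3=F; simplify:
  drop 3 from [3] -> [] (empty!)
  satisfied 1 clause(s); 1 remain; assigned so far: [1, 2, 3, 4, 5]
CONFLICT (empty clause)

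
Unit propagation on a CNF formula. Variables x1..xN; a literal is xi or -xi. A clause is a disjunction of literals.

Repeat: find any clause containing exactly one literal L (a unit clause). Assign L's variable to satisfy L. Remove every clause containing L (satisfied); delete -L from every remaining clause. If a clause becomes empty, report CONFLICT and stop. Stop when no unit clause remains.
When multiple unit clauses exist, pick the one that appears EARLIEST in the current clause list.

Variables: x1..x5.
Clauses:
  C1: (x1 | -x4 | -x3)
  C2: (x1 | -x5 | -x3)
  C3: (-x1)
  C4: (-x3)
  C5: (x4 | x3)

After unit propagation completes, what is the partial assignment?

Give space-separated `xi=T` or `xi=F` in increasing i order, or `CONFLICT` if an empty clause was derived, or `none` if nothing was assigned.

Answer: x1=F x3=F x4=T

Derivation:
unit clause [-1] forces x1=F; simplify:
  drop 1 from [1, -4, -3] -> [-4, -3]
  drop 1 from [1, -5, -3] -> [-5, -3]
  satisfied 1 clause(s); 4 remain; assigned so far: [1]
unit clause [-3] forces x3=F; simplify:
  drop 3 from [4, 3] -> [4]
  satisfied 3 clause(s); 1 remain; assigned so far: [1, 3]
unit clause [4] forces x4=T; simplify:
  satisfied 1 clause(s); 0 remain; assigned so far: [1, 3, 4]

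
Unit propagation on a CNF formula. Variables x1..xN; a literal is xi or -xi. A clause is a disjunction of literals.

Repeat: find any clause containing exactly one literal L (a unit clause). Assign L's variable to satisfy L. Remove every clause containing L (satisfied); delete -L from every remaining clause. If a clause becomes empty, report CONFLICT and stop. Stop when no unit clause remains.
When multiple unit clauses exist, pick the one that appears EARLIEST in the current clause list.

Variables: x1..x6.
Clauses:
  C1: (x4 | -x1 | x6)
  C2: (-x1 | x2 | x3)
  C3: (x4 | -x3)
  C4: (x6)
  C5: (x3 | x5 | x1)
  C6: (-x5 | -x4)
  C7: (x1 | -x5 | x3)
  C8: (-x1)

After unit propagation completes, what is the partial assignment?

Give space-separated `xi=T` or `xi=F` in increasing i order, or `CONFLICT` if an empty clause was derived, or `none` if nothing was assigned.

Answer: x1=F x6=T

Derivation:
unit clause [6] forces x6=T; simplify:
  satisfied 2 clause(s); 6 remain; assigned so far: [6]
unit clause [-1] forces x1=F; simplify:
  drop 1 from [3, 5, 1] -> [3, 5]
  drop 1 from [1, -5, 3] -> [-5, 3]
  satisfied 2 clause(s); 4 remain; assigned so far: [1, 6]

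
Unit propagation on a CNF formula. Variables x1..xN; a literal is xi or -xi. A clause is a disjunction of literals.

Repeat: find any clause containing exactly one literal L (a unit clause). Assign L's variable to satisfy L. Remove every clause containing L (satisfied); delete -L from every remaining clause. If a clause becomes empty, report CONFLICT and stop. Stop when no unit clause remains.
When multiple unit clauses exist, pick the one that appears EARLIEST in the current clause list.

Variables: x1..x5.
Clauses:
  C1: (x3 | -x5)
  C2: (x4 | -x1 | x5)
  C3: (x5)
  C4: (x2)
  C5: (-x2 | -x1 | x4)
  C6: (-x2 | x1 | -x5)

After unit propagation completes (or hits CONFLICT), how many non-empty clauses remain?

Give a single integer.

Answer: 0

Derivation:
unit clause [5] forces x5=T; simplify:
  drop -5 from [3, -5] -> [3]
  drop -5 from [-2, 1, -5] -> [-2, 1]
  satisfied 2 clause(s); 4 remain; assigned so far: [5]
unit clause [3] forces x3=T; simplify:
  satisfied 1 clause(s); 3 remain; assigned so far: [3, 5]
unit clause [2] forces x2=T; simplify:
  drop -2 from [-2, -1, 4] -> [-1, 4]
  drop -2 from [-2, 1] -> [1]
  satisfied 1 clause(s); 2 remain; assigned so far: [2, 3, 5]
unit clause [1] forces x1=T; simplify:
  drop -1 from [-1, 4] -> [4]
  satisfied 1 clause(s); 1 remain; assigned so far: [1, 2, 3, 5]
unit clause [4] forces x4=T; simplify:
  satisfied 1 clause(s); 0 remain; assigned so far: [1, 2, 3, 4, 5]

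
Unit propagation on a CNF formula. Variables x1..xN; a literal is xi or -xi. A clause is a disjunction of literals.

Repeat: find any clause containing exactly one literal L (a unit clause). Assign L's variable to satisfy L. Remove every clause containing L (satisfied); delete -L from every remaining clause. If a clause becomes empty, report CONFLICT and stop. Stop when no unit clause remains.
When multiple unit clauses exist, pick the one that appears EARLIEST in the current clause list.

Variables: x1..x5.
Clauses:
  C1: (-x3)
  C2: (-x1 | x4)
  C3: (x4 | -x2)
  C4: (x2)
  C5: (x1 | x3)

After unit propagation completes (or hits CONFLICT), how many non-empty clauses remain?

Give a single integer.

Answer: 0

Derivation:
unit clause [-3] forces x3=F; simplify:
  drop 3 from [1, 3] -> [1]
  satisfied 1 clause(s); 4 remain; assigned so far: [3]
unit clause [2] forces x2=T; simplify:
  drop -2 from [4, -2] -> [4]
  satisfied 1 clause(s); 3 remain; assigned so far: [2, 3]
unit clause [4] forces x4=T; simplify:
  satisfied 2 clause(s); 1 remain; assigned so far: [2, 3, 4]
unit clause [1] forces x1=T; simplify:
  satisfied 1 clause(s); 0 remain; assigned so far: [1, 2, 3, 4]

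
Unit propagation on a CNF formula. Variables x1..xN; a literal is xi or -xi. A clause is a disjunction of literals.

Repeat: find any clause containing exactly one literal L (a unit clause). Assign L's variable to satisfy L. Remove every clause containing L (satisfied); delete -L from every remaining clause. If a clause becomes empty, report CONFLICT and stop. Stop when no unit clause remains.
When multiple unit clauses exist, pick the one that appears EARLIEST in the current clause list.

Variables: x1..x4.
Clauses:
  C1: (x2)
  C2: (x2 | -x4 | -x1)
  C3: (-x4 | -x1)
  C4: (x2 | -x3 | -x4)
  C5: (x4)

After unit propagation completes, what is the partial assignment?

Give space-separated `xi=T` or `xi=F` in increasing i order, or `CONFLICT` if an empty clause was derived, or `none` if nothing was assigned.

unit clause [2] forces x2=T; simplify:
  satisfied 3 clause(s); 2 remain; assigned so far: [2]
unit clause [4] forces x4=T; simplify:
  drop -4 from [-4, -1] -> [-1]
  satisfied 1 clause(s); 1 remain; assigned so far: [2, 4]
unit clause [-1] forces x1=F; simplify:
  satisfied 1 clause(s); 0 remain; assigned so far: [1, 2, 4]

Answer: x1=F x2=T x4=T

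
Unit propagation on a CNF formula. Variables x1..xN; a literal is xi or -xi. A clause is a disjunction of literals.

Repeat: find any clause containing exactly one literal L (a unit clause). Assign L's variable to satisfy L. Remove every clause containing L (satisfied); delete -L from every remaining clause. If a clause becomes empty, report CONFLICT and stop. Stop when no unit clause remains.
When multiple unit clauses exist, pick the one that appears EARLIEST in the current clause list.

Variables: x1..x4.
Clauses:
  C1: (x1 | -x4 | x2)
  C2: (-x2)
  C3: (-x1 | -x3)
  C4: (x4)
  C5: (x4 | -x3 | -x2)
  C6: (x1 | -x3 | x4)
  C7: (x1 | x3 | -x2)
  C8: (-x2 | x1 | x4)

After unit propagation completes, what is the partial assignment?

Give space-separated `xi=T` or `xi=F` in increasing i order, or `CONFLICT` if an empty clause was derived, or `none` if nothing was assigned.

Answer: x1=T x2=F x3=F x4=T

Derivation:
unit clause [-2] forces x2=F; simplify:
  drop 2 from [1, -4, 2] -> [1, -4]
  satisfied 4 clause(s); 4 remain; assigned so far: [2]
unit clause [4] forces x4=T; simplify:
  drop -4 from [1, -4] -> [1]
  satisfied 2 clause(s); 2 remain; assigned so far: [2, 4]
unit clause [1] forces x1=T; simplify:
  drop -1 from [-1, -3] -> [-3]
  satisfied 1 clause(s); 1 remain; assigned so far: [1, 2, 4]
unit clause [-3] forces x3=F; simplify:
  satisfied 1 clause(s); 0 remain; assigned so far: [1, 2, 3, 4]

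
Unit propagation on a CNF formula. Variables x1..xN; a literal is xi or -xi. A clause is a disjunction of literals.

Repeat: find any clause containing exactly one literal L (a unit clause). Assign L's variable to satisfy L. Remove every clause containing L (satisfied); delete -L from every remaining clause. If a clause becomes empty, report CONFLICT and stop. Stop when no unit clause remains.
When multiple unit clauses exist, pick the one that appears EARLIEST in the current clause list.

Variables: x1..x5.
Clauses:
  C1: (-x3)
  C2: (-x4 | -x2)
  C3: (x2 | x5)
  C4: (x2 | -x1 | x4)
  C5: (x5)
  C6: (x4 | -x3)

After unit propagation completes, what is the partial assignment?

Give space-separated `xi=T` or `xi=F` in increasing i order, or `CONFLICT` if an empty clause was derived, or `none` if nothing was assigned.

Answer: x3=F x5=T

Derivation:
unit clause [-3] forces x3=F; simplify:
  satisfied 2 clause(s); 4 remain; assigned so far: [3]
unit clause [5] forces x5=T; simplify:
  satisfied 2 clause(s); 2 remain; assigned so far: [3, 5]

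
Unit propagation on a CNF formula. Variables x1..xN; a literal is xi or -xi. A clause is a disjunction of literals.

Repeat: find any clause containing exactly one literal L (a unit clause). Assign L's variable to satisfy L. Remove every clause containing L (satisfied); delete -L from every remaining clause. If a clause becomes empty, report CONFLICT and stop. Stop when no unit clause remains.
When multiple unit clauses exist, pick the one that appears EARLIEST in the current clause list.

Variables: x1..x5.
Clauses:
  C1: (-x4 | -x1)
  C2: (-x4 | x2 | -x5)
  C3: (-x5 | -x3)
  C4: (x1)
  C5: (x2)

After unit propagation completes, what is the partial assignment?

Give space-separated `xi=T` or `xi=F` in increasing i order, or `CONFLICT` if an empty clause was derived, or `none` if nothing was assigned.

unit clause [1] forces x1=T; simplify:
  drop -1 from [-4, -1] -> [-4]
  satisfied 1 clause(s); 4 remain; assigned so far: [1]
unit clause [-4] forces x4=F; simplify:
  satisfied 2 clause(s); 2 remain; assigned so far: [1, 4]
unit clause [2] forces x2=T; simplify:
  satisfied 1 clause(s); 1 remain; assigned so far: [1, 2, 4]

Answer: x1=T x2=T x4=F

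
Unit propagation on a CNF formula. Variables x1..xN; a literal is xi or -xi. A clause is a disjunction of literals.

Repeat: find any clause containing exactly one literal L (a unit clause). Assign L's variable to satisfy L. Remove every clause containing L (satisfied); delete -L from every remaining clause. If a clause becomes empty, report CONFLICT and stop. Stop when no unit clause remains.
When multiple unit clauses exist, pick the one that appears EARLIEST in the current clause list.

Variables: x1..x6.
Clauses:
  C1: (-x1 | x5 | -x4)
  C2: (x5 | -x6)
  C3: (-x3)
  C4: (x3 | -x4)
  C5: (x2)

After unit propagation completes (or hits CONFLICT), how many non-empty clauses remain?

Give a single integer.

Answer: 1

Derivation:
unit clause [-3] forces x3=F; simplify:
  drop 3 from [3, -4] -> [-4]
  satisfied 1 clause(s); 4 remain; assigned so far: [3]
unit clause [-4] forces x4=F; simplify:
  satisfied 2 clause(s); 2 remain; assigned so far: [3, 4]
unit clause [2] forces x2=T; simplify:
  satisfied 1 clause(s); 1 remain; assigned so far: [2, 3, 4]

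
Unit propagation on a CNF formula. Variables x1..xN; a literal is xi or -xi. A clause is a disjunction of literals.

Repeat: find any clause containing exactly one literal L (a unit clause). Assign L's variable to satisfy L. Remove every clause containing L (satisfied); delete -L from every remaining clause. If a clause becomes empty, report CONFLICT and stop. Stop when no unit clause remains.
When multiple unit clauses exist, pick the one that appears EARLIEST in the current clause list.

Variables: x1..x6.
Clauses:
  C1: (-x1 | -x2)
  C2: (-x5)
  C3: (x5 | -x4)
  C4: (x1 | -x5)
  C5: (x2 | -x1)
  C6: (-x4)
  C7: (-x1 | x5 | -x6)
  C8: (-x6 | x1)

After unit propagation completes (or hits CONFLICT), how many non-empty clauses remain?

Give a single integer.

unit clause [-5] forces x5=F; simplify:
  drop 5 from [5, -4] -> [-4]
  drop 5 from [-1, 5, -6] -> [-1, -6]
  satisfied 2 clause(s); 6 remain; assigned so far: [5]
unit clause [-4] forces x4=F; simplify:
  satisfied 2 clause(s); 4 remain; assigned so far: [4, 5]

Answer: 4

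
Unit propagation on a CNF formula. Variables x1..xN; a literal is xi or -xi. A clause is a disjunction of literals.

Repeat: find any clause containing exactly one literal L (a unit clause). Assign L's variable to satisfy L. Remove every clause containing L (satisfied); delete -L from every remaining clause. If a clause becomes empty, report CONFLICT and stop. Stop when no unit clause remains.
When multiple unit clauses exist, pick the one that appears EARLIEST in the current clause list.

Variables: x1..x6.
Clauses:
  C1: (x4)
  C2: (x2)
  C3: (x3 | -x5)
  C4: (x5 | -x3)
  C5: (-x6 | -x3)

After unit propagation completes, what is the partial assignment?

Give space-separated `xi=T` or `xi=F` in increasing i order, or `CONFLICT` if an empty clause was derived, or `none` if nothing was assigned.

Answer: x2=T x4=T

Derivation:
unit clause [4] forces x4=T; simplify:
  satisfied 1 clause(s); 4 remain; assigned so far: [4]
unit clause [2] forces x2=T; simplify:
  satisfied 1 clause(s); 3 remain; assigned so far: [2, 4]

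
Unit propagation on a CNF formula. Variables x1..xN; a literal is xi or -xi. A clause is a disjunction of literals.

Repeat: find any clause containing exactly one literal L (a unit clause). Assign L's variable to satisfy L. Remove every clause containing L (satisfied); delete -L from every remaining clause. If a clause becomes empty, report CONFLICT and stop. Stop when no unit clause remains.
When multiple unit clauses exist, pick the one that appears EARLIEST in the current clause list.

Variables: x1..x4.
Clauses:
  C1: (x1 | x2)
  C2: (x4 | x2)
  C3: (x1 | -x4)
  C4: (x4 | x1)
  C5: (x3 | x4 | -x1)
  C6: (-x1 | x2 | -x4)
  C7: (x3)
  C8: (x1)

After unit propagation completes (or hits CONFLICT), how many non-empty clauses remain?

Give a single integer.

unit clause [3] forces x3=T; simplify:
  satisfied 2 clause(s); 6 remain; assigned so far: [3]
unit clause [1] forces x1=T; simplify:
  drop -1 from [-1, 2, -4] -> [2, -4]
  satisfied 4 clause(s); 2 remain; assigned so far: [1, 3]

Answer: 2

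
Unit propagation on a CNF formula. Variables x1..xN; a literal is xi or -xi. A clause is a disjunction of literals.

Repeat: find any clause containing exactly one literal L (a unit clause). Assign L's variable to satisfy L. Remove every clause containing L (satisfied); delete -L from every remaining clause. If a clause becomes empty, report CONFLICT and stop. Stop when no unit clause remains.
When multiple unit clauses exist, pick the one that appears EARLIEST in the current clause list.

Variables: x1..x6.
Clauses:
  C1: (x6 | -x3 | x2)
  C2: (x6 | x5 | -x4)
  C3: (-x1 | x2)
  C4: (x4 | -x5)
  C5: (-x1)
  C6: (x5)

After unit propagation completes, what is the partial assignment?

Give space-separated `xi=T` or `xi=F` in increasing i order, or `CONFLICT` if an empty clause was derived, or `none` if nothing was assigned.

Answer: x1=F x4=T x5=T

Derivation:
unit clause [-1] forces x1=F; simplify:
  satisfied 2 clause(s); 4 remain; assigned so far: [1]
unit clause [5] forces x5=T; simplify:
  drop -5 from [4, -5] -> [4]
  satisfied 2 clause(s); 2 remain; assigned so far: [1, 5]
unit clause [4] forces x4=T; simplify:
  satisfied 1 clause(s); 1 remain; assigned so far: [1, 4, 5]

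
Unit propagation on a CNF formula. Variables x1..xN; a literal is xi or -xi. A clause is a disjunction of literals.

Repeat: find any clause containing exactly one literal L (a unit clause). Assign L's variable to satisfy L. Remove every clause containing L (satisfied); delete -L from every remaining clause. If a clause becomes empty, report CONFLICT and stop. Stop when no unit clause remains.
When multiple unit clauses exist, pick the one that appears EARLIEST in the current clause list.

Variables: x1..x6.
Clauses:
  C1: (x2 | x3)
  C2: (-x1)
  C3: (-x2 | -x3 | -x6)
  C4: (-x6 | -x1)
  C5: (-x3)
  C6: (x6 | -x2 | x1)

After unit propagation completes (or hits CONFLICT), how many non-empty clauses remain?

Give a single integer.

Answer: 0

Derivation:
unit clause [-1] forces x1=F; simplify:
  drop 1 from [6, -2, 1] -> [6, -2]
  satisfied 2 clause(s); 4 remain; assigned so far: [1]
unit clause [-3] forces x3=F; simplify:
  drop 3 from [2, 3] -> [2]
  satisfied 2 clause(s); 2 remain; assigned so far: [1, 3]
unit clause [2] forces x2=T; simplify:
  drop -2 from [6, -2] -> [6]
  satisfied 1 clause(s); 1 remain; assigned so far: [1, 2, 3]
unit clause [6] forces x6=T; simplify:
  satisfied 1 clause(s); 0 remain; assigned so far: [1, 2, 3, 6]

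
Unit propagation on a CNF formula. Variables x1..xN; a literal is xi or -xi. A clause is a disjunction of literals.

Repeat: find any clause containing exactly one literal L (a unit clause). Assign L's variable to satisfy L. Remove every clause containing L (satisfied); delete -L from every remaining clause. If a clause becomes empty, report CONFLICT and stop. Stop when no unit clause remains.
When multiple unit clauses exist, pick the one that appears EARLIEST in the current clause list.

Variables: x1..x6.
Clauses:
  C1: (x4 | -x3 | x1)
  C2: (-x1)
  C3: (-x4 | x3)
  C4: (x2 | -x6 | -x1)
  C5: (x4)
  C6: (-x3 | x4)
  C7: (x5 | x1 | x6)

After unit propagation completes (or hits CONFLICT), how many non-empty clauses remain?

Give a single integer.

unit clause [-1] forces x1=F; simplify:
  drop 1 from [4, -3, 1] -> [4, -3]
  drop 1 from [5, 1, 6] -> [5, 6]
  satisfied 2 clause(s); 5 remain; assigned so far: [1]
unit clause [4] forces x4=T; simplify:
  drop -4 from [-4, 3] -> [3]
  satisfied 3 clause(s); 2 remain; assigned so far: [1, 4]
unit clause [3] forces x3=T; simplify:
  satisfied 1 clause(s); 1 remain; assigned so far: [1, 3, 4]

Answer: 1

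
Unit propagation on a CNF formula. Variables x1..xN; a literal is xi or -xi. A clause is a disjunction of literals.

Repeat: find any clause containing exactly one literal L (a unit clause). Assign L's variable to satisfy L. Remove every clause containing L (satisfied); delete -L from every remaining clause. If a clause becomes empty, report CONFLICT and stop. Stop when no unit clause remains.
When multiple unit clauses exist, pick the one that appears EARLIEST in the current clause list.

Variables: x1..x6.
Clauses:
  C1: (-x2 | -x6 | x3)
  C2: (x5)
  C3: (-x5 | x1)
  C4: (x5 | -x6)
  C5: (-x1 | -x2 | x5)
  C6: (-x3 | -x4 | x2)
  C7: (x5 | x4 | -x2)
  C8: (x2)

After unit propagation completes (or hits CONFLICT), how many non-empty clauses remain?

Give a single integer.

unit clause [5] forces x5=T; simplify:
  drop -5 from [-5, 1] -> [1]
  satisfied 4 clause(s); 4 remain; assigned so far: [5]
unit clause [1] forces x1=T; simplify:
  satisfied 1 clause(s); 3 remain; assigned so far: [1, 5]
unit clause [2] forces x2=T; simplify:
  drop -2 from [-2, -6, 3] -> [-6, 3]
  satisfied 2 clause(s); 1 remain; assigned so far: [1, 2, 5]

Answer: 1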